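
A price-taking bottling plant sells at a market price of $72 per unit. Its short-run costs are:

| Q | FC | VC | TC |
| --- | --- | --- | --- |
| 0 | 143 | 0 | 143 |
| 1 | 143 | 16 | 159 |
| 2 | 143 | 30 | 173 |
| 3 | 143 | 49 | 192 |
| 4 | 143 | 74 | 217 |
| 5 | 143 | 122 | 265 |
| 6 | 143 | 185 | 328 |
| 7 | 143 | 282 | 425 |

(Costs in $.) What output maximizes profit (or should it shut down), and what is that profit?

Q = 6; profit = $104

Tabulate TR − TC: Q=0: -143; Q=1: -87; Q=2: -29; Q=3: 24; Q=4: 71; Q=5: 95; Q=6: 104; Q=7: 79.
Profit is maximized at Q = 6. AVC there is 185/6 = $30.83 ≤ P, so producing beats shutting down (which would give -$143).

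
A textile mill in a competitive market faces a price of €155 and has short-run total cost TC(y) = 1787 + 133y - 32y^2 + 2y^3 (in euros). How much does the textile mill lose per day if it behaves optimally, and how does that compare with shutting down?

AVC = 133 - 32y + 2y^2 has its minimum €5 at y = 8; price €155 clears that bar, so the firm operates.
MC = 133 - 64y + 6y^2. Setting P = MC and taking the root on the rising branch gives y* = 11.
TR = 155·11 = 1705. TC = 1787 + 253 = 2040. Profit = 1705 − 2040 = -€335.
That loss of €335 beats the €1787 the firm would lose by shutting down; producing recovers €1452 of fixed cost.

Profit = -€335 at y = 11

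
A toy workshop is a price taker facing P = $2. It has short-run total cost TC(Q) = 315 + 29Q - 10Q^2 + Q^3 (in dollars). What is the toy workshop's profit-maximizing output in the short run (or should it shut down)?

Shut down

Variable cost is VC = 29Q - 10Q^2 + Q^3, so AVC = VC/Q = 29 - 10Q + Q^2 and MC = dTC/dQ = 29 - 20Q + 3Q^2.
The AVC parabola has its vertex at Q = 10/2 = 5, where AVC = 29 - 10·5 + 5^2 = $4.
P = $2 lies below min AVC = $4; no output level covers variable cost.
The firm minimizes its loss by shutting down and losing only its fixed cost of $315.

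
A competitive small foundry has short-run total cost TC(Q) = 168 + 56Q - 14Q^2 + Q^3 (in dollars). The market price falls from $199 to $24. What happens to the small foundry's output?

Output falls from 13 to 8

MC = 56 - 28Q + 3Q^2; the shutdown threshold is min AVC = $7 (at Q = 7).
With P = $199 above the shutdown price, P = MC gives Q = 13.
At P = $24 ≥ min AVC, set P = MC: Q = 8. The firm stays open but cuts output.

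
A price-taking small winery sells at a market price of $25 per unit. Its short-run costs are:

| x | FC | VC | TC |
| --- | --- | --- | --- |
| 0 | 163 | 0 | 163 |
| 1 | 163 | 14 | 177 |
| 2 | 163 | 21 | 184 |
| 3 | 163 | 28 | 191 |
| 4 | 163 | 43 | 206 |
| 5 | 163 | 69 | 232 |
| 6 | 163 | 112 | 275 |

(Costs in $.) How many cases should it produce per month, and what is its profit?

Profit at each row (π = 25x − TC): x=0: -163; x=1: -152; x=2: -134; x=3: -116; x=4: -106; x=5: -107; x=6: -125.
Profit is maximized at x = 4. AVC there is 43/4 = $10.75 ≤ P, so producing beats shutting down (which would give -$163).

x = 4; profit = -$106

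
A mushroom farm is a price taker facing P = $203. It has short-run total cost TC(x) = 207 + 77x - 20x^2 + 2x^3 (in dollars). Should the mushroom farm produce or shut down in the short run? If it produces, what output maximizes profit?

From TC, MC = TC'(x) = 77 - 40x + 6x^2 and AVC = VC/x = 77 - 20x + 2x^2.
The AVC parabola has its vertex at x = 20/4 = 5, where AVC = 77 - 20·5 + 2·5^2 = $27.
P = $203 exceeds min AVC = $27, so the firm stays open.
P = MC gives -126 - 40x + 6x^2 = 0, with roots -7/3 and 9. Take the larger (rising MC): x* = 9.
Check: AVC at x = 9 is $59 ≤ P, so revenue covers variable cost.
Profit = P·x − TC = 203·9 − 738 = $1089.

Produce at x = 9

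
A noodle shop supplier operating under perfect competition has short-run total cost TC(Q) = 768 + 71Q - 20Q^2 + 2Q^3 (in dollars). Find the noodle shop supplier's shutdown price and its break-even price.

Shutdown price = $21; break-even price = $135

AVC = 71 - 20Q + 2Q^2; minimized at Q = 5, giving min AVC = $21. That is the shutdown price.
ATC = 768/Q + 71 - 20Q + 2Q^2. Setting dATC/dQ = −768/Q^2 − 20 + 4Q = 0 gives Q = 8 (since 4·8^3 − 20·8^2 = 768).
min ATC = 768/8 + 71 − 20·8 + 2·8^2 = $135. That is the break-even price.
For $21 ≤ P < $135 the firm produces at a loss; below $21 it shuts down.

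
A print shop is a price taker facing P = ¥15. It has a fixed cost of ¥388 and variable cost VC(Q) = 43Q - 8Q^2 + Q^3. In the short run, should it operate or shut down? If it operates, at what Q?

Shut down

Strip out fixed cost: VC = 43Q - 8Q^2 + Q^3. Then AVC = 43 - 8Q + Q^2 and MC = 43 - 16Q + 3Q^2.
AVC is minimized where dAVC/dQ = -8 + 2Q = 0, at Q = 4; min AVC = 43 - 8·4 + 4^2 = ¥27.
Since P = ¥15 < min AVC = ¥27, price fails to cover variable cost at any output.
Best response: produce nothing and absorb the ¥388 fixed cost.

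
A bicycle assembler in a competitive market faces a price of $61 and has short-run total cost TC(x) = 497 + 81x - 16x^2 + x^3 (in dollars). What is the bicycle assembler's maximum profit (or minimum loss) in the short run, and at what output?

Profit = -$97 at x = 10

AVC = 81 - 16x + x^2 has its minimum $17 at x = 8; price $61 clears that bar, so the firm operates.
MC = 81 - 32x + 3x^2. Setting P = MC and taking the root on the rising branch gives x* = 10.
TR = 61·10 = 610. TC = 497 + 210 = 707. Profit = 610 − 707 = -$97.
By producing, the firm covers all variable cost plus $400 of fixed cost; shutting down would lose the full $497.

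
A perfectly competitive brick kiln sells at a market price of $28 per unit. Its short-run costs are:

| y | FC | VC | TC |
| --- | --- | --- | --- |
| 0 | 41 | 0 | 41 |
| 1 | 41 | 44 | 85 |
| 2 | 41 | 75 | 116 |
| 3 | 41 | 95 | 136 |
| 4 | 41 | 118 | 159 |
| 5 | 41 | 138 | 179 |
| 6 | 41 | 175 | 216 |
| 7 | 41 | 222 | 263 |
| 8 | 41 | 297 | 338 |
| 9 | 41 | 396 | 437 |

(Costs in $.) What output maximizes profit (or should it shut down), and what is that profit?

y = 5; profit = -$39

Profit at each row (π = 28y − TC): y=0: -41; y=1: -57; y=2: -60; y=3: -52; y=4: -47; y=5: -39; y=6: -48; y=7: -67; y=8: -114; y=9: -185.
Profit is maximized at y = 5. AVC there is 138/5 = $27.60 ≤ P, so producing beats shutting down (which would give -$41).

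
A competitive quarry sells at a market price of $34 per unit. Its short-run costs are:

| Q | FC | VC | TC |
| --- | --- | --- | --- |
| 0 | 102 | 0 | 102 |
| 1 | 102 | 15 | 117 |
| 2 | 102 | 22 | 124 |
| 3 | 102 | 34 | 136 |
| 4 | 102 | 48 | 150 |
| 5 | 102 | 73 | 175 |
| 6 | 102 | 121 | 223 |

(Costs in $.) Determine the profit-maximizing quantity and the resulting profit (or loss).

Compute π = P·Q − TC at each output: Q=0: -102; Q=1: -83; Q=2: -56; Q=3: -34; Q=4: -14; Q=5: -5; Q=6: -19.
Profit is maximized at Q = 5. AVC there is 73/5 = $14.60 ≤ P, so producing beats shutting down (which would give -$102).

Q = 5; profit = -$5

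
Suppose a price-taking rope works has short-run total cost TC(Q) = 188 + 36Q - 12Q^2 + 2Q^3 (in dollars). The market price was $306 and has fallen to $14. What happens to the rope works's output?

Output falls from 9 to 0 (the firm shuts down)

MC = 36 - 24Q + 6Q^2; the shutdown threshold is min AVC = $18 (at Q = 3).
With P = $306 above the shutdown price, P = MC gives Q = 9.
At P = $14 < min AVC = $18, price no longer covers variable cost at any output, so the firm shuts down: Q = 0.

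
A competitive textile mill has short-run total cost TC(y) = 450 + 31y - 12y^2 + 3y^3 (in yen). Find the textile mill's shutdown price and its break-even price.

AVC = 31 - 12y + 3y^2; minimized at y = 2, giving min AVC = ¥19. That is the shutdown price.
ATC = 450/y + 31 - 12y + 3y^2. Setting dATC/dy = −450/y^2 − 12 + 6y = 0 gives y = 5 (since 6·5^3 − 12·5^2 = 450).
min ATC = 450/5 + 31 − 12·5 + 3·5^2 = ¥136. That is the break-even price.
Between these two prices the firm operates at a loss; above ¥136 it earns a profit.

Shutdown price = ¥19; break-even price = ¥136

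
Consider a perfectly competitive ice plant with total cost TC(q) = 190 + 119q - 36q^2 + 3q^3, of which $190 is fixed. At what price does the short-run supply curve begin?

Short-run supply begins at min AVC. From VC = 119q - 36q^2 + 3q^3, AVC = 119 - 36q + 3q^2.
At the minimum of AVC, MC = AVC. MC = 119 - 72q + 9q^2; setting MC = AVC gives 6q^2 - 36q = 0, so q = 6. min AVC = 11.
For P < $11 the firm produces nothing.

$11 per unit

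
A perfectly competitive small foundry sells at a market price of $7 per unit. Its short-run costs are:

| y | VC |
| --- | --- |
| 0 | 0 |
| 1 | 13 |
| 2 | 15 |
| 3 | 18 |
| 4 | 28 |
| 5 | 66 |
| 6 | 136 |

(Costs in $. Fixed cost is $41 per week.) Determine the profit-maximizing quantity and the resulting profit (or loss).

Tabulate TR − TC: y=0: -41; y=1: -47; y=2: -42; y=3: -38; y=4: -41; y=5: -72; y=6: -135.
Profit is maximized at y = 3. AVC there is 18/3 = $6 ≤ P, so producing beats shutting down (which would give -$41).

y = 3; profit = -$38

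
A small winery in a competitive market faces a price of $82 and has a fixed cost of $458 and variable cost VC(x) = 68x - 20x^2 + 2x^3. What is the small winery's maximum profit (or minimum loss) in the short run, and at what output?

Profit = -$66 at x = 7

AVC = 68 - 20x + 2x^2 has its minimum $18 at x = 5; price $82 clears that bar, so the firm operates.
MC = 68 - 40x + 6x^2. Setting P = MC and taking the root on the rising branch gives x* = 7.
TR = 82·7 = 574. TC = 458 + 182 = 640. Profit = 574 − 640 = -$66.
That loss of $66 beats the $458 the firm would lose by shutting down; producing recovers $392 of fixed cost.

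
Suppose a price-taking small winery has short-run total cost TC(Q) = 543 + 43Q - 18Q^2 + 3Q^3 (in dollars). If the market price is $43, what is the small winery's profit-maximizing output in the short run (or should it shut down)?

Produce at Q = 4

Strip out fixed cost: VC = 43Q - 18Q^2 + 3Q^3. Then AVC = 43 - 18Q + 3Q^2 and MC = 43 - 36Q + 9Q^2.
AVC is minimized where dAVC/dQ = -18 + 6Q = 0, at Q = 3; min AVC = 43 - 18·3 + 3·3^2 = $16.
P = $43 exceeds min AVC = $16, so the firm stays open.
Set P = MC: 43 = 43 - 36Q + 9Q^2 → -36Q + 9Q^2 = 0. The roots are Q = 0 and Q = 4; the profit-maximizing output is on the rising part of MC, so Q* = 4.
Check: AVC at Q = 4 is $19 ≤ P, so revenue covers variable cost.
Profit = P·Q − TC = 43·4 − 619 = -$447, a loss, but smaller than the $543 fixed cost the firm would lose by shutting down.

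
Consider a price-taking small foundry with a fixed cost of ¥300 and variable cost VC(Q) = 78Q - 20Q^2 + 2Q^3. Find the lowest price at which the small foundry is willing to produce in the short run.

¥28 per unit

The firm shuts down when price falls below the minimum of average variable cost. AVC = VC/Q = 78 - 20Q + 2Q^2.
dAVC/dQ = -20 + 4Q = 0 gives Q = 5. min AVC = 78 - 20·5 + 2·5^2 = 28.
For P < ¥28 the firm produces nothing.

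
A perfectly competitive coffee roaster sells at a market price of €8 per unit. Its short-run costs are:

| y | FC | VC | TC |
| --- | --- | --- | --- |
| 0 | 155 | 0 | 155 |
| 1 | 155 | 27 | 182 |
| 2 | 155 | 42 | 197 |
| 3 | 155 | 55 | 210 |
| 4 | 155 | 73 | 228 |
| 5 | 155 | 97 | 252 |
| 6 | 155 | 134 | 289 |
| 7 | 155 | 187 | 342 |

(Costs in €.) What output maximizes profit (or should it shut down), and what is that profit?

y = 0 (shut down); profit = -€155

Tabulate TR − TC: y=0: -155; y=1: -174; y=2: -181; y=3: -186; y=4: -196; y=5: -212; y=6: -241; y=7: -286.
Profit is highest at y = 0. Equivalently, the lowest AVC in the table is 73/4 ≈ €18.25 at y = 4, and P = €8 falls below it — price never covers variable cost, so the firm shuts down and loses only its fixed cost.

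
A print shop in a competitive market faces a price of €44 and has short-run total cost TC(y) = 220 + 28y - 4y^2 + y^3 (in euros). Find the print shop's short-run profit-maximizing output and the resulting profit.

Profit = -€156 at y = 4

AVC = 28 - 4y + y^2; min AVC = €24 at y = 2. Since P = €44 ≥ min AVC, the firm produces.
With MC = 28 - 8y + 3y^2, P = MC on the upward-sloping part at y* = 4.
TR = 44·4 = 176. TC = 220 + 112 = 332. Profit = 176 − 332 = -€156.
By producing, the firm covers all variable cost plus €64 of fixed cost; shutting down would lose the full €220.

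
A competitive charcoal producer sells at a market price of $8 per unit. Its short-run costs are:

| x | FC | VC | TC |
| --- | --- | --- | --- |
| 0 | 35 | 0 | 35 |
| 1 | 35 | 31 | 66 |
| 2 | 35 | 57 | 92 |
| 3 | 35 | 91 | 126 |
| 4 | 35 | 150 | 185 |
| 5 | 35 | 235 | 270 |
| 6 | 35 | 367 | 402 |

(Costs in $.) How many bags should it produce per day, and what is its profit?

x = 0 (shut down); profit = -$35

Tabulate TR − TC: x=0: -35; x=1: -58; x=2: -76; x=3: -102; x=4: -153; x=5: -230; x=6: -354.
Profit is highest at x = 0. Equivalently, the lowest AVC in the table is 57/2 ≈ $28.50 at x = 2, and P = $8 falls below it — price never covers variable cost, so the firm shuts down and loses only its fixed cost.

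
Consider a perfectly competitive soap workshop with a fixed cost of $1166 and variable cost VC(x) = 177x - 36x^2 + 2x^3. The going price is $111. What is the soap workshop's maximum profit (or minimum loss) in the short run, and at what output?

AVC = 177 - 36x + 2x^2 has its minimum $15 at x = 9; price $111 clears that bar, so the firm operates.
MC = 177 - 72x + 6x^2. Setting P = MC and taking the root on the rising branch gives x* = 11.
TR = 111·11 = 1221. TC = 1166 + 253 = 1419. Profit = 1221 − 1419 = -$198.
By producing, the firm covers all variable cost plus $968 of fixed cost; shutting down would lose the full $1166.

Profit = -$198 at x = 11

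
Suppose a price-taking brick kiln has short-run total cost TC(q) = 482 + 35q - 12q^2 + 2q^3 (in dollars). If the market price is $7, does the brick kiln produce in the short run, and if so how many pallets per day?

Shut down

Variable cost is VC = 35q - 12q^2 + 2q^3, so AVC = VC/q = 35 - 12q + 2q^2 and MC = dTC/dq = 35 - 24q + 6q^2.
The AVC parabola has its vertex at q = 12/4 = 3, where AVC = 35 - 12·3 + 2·3^2 = $17.
Since P = $7 < min AVC = $17, price fails to cover variable cost at any output.
Best response: produce nothing and absorb the $482 fixed cost.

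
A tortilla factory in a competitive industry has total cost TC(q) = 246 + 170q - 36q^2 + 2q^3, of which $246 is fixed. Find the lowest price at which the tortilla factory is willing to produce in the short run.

$8 per unit

The firm shuts down when price falls below the minimum of average variable cost. AVC = VC/q = 170 - 36q + 2q^2.
dAVC/dq = -36 + 4q = 0 gives q = 9. min AVC = 170 - 36·9 + 2·9^2 = 8.
So the shutdown price is $8.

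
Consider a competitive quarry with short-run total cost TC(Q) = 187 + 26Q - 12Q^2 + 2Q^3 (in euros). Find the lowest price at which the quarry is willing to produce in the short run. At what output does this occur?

€8 per unit, at Q = 3

The firm shuts down when price falls below the minimum of average variable cost. AVC = VC/Q = 26 - 12Q + 2Q^2.
dAVC/dQ = -12 + 4Q = 0 gives Q = 3. min AVC = 26 - 12·3 + 2·3^2 = 8.
So the shutdown price is €8.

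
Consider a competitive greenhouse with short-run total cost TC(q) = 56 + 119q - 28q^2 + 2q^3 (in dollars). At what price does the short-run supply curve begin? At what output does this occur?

$21 per unit, at q = 7

Short-run supply begins at min AVC. From VC = 119q - 28q^2 + 2q^3, AVC = 119 - 28q + 2q^2.
dAVC/dq = -28 + 4q = 0 gives q = 7. min AVC = 119 - 28·7 + 2·7^2 = 21.
So the shutdown price is $21.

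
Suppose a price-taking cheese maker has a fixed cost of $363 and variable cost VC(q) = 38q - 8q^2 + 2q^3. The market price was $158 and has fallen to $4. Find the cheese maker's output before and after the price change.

Output falls from 6 to 0 (the firm shuts down)

MC = 38 - 16q + 6q^2; the shutdown threshold is min AVC = $30 (at q = 2).
With P = $158 above the shutdown price, P = MC gives q = 6.
At P = $4 < min AVC = $30, price no longer covers variable cost at any output, so the firm shuts down: q = 0.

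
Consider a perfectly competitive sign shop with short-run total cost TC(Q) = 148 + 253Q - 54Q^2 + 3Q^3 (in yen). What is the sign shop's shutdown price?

¥10 per unit

The shutdown price is the minimum of AVC. VC = 253Q - 54Q^2 + 3Q^3, so AVC = 253 - 54Q + 3Q^2.
dAVC/dQ = -54 + 6Q = 0 gives Q = 9. min AVC = 253 - 54·9 + 3·9^2 = 10.
The firm shuts down for any P below ¥10.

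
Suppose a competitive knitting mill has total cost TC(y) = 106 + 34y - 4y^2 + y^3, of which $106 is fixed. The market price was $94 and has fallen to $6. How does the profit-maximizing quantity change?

AVC = 34 - 4y + y^2, minimized at y = 2 where min AVC = $30. MC = 34 - 8y + 3y^2.
At P = $94 ≥ min AVC, set P = MC on the rising branch: y = 6.
At P = $6 < min AVC = $30, price no longer covers variable cost at any output, so the firm shuts down: y = 0.

Output falls from 6 to 0 (the firm shuts down)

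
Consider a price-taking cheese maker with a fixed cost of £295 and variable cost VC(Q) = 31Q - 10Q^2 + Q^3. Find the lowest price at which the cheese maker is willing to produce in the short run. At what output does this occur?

Short-run supply begins at min AVC. From VC = 31Q - 10Q^2 + Q^3, AVC = 31 - 10Q + Q^2.
At the minimum of AVC, MC = AVC. MC = 31 - 20Q + 3Q^2; setting MC = AVC gives 2Q^2 - 10Q = 0, so Q = 5. min AVC = 6.
The firm shuts down for any P below £6.

£6 per unit, at Q = 5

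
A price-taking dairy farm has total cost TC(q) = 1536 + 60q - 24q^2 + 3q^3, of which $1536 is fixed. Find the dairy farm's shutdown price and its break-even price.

Shutdown price = $12; break-even price = $252

AVC = 60 - 24q + 3q^2; minimized at q = 4, giving min AVC = $12. That is the shutdown price.
ATC = 1536/q + 60 - 24q + 3q^2. Setting dATC/dq = −1536/q^2 − 24 + 6q = 0 gives q = 8 (since 6·8^3 − 24·8^2 = 1536).
min ATC = 1536/8 + 60 − 24·8 + 3·8^2 = $252. That is the break-even price.
For $12 ≤ P < $252 the firm produces at a loss; below $12 it shuts down.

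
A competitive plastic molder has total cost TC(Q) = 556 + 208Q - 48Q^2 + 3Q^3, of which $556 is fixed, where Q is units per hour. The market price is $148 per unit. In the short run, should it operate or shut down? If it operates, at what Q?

Variable cost is VC = 208Q - 48Q^2 + 3Q^3, so AVC = VC/Q = 208 - 48Q + 3Q^2 and MC = dTC/dQ = 208 - 96Q + 9Q^2.
AVC hits its minimum where MC = AVC, at Q = 8, giving min AVC = 208 - 48·8 + 3·8^2 = $16.
P = $148 exceeds min AVC = $16, so the firm stays open.
Set P = MC: 148 = 208 - 96Q + 9Q^2 → 60 - 96Q + 9Q^2 = 0. The roots are Q = 2/3 and Q = 10; the profit-maximizing output is on the rising part of MC, so Q* = 10.
Check: AVC at Q = 10 is $28 ≤ P, so revenue covers variable cost.
Profit = P·Q − TC = 148·10 − 836 = $644.

Produce at Q = 10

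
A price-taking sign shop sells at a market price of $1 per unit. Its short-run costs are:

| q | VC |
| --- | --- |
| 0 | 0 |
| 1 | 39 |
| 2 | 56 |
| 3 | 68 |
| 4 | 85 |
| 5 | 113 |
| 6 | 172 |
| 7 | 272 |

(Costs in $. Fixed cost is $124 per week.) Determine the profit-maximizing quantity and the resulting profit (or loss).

Profit at each row (π = 1q − TC): q=0: -124; q=1: -162; q=2: -178; q=3: -189; q=4: -205; q=5: -232; q=6: -290; q=7: -389.
Profit is highest at q = 0. Equivalently, the lowest AVC in the table is 85/4 ≈ $21.25 at q = 4, and P = $1 falls below it — price never covers variable cost, so the firm shuts down and loses only its fixed cost.

q = 0 (shut down); profit = -$124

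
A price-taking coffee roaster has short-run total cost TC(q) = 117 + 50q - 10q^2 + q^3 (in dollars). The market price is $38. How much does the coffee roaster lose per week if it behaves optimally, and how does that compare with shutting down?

AVC = 50 - 10q + q^2; min AVC = $25 at q = 5. Since P = $38 ≥ min AVC, the firm produces.
MC = 50 - 20q + 3q^2. Setting P = MC and taking the root on the rising branch gives q* = 6.
TR = 38·6 = 228. TC = 117 + 156 = 273. Profit = 228 − 273 = -$45.
That loss of $45 beats the $117 the firm would lose by shutting down; producing recovers $72 of fixed cost.

Profit = -$45 at q = 6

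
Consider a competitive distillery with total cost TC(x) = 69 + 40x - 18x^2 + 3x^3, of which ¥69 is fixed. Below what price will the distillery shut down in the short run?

¥13 per unit

Short-run supply begins at min AVC. From VC = 40x - 18x^2 + 3x^3, AVC = 40 - 18x + 3x^2.
At the minimum of AVC, MC = AVC. MC = 40 - 36x + 9x^2; setting MC = AVC gives 6x^2 - 18x = 0, so x = 3. min AVC = 13.
So the shutdown price is ¥13.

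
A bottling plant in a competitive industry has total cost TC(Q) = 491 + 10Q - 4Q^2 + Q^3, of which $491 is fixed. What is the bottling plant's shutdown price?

Short-run supply begins at min AVC. From VC = 10Q - 4Q^2 + Q^3, AVC = 10 - 4Q + Q^2.
dAVC/dQ = -4 + 2Q = 0 gives Q = 2. min AVC = 10 - 4·2 + 2^2 = 6.
The firm shuts down for any P below $6.

$6 per unit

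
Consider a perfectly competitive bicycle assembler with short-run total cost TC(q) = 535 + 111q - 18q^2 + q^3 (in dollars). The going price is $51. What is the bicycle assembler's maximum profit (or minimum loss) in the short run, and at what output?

Profit = -$335 at q = 10

AVC = 111 - 18q + q^2; min AVC = $30 at q = 9. Since P = $51 ≥ min AVC, the firm produces.
With MC = 111 - 36q + 3q^2, P = MC on the upward-sloping part at q* = 10.
TR = 51·10 = 510. TC = 535 + 310 = 845. Profit = 510 − 845 = -$335.
That loss of $335 beats the $535 the firm would lose by shutting down; producing recovers $200 of fixed cost.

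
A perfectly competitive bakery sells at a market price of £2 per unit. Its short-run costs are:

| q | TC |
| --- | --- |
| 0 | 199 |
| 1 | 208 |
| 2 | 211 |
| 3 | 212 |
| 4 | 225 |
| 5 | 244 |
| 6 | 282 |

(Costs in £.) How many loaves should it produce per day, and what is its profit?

Tabulate TR − TC: q=0: -199; q=1: -206; q=2: -207; q=3: -206; q=4: -217; q=5: -234; q=6: -270.
Profit is highest at q = 0. Equivalently, the lowest AVC in the table is 13/3 ≈ £4.33 at q = 3, and P = £2 falls below it — price never covers variable cost, so the firm shuts down and loses only its fixed cost.

q = 0 (shut down); profit = -£199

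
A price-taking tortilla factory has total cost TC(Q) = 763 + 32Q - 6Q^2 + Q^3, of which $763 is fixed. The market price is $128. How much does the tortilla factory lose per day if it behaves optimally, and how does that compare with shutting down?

Profit = -$123 at Q = 8

AVC = 32 - 6Q + Q^2 has its minimum $23 at Q = 3; price $128 clears that bar, so the firm operates.
With MC = 32 - 12Q + 3Q^2, P = MC on the upward-sloping part at Q* = 8.
TR = 128·8 = 1024. TC = 763 + 384 = 1147. Profit = 1024 − 1147 = -$123.
That loss of $123 beats the $763 the firm would lose by shutting down; producing recovers $640 of fixed cost.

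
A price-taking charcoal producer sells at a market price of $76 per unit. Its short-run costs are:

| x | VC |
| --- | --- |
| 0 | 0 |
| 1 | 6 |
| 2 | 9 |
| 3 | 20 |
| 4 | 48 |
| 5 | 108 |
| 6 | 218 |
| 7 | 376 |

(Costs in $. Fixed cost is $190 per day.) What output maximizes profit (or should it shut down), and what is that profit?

Tabulate TR − TC: x=0: -190; x=1: -120; x=2: -47; x=3: 18; x=4: 66; x=5: 82; x=6: 48; x=7: -34.
Profit is maximized at x = 5. AVC there is 108/5 = $21.60 ≤ P, so producing beats shutting down (which would give -$190).

x = 5; profit = $82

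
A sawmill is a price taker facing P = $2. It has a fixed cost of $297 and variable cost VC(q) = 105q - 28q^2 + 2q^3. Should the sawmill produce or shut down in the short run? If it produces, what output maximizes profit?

Variable cost is VC = 105q - 28q^2 + 2q^3, so AVC = VC/q = 105 - 28q + 2q^2 and MC = dTC/dq = 105 - 56q + 6q^2.
AVC hits its minimum where MC = AVC, at q = 7, giving min AVC = 105 - 28·7 + 2·7^2 = $7.
Since P = $2 < min AVC = $7, price fails to cover variable cost at any output.
Best response: produce nothing and absorb the $297 fixed cost.

Shut down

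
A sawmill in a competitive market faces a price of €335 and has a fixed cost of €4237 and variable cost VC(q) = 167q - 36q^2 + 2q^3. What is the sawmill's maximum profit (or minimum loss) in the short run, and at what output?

Profit = -€317 at q = 14

AVC = 167 - 36q + 2q^2 has its minimum €5 at q = 9; price €335 clears that bar, so the firm operates.
MC = 167 - 72q + 6q^2. Setting P = MC and taking the root on the rising branch gives q* = 14.
TR = 335·14 = 4690. TC = 4237 + 770 = 5007. Profit = 4690 − 5007 = -€317.
By producing, the firm covers all variable cost plus €3920 of fixed cost; shutting down would lose the full €4237.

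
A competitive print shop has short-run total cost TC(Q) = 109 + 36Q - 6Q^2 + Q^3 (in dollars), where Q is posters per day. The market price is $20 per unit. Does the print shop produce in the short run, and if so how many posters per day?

Shut down

From TC, MC = TC'(Q) = 36 - 12Q + 3Q^2 and AVC = VC/Q = 36 - 6Q + Q^2.
The AVC parabola has its vertex at Q = 6/2 = 3, where AVC = 36 - 6·3 + 3^2 = $27.
With P < min AVC ($20 < $27), every unit sold adds to the loss.
Shutting down limits the loss to fixed cost, $109.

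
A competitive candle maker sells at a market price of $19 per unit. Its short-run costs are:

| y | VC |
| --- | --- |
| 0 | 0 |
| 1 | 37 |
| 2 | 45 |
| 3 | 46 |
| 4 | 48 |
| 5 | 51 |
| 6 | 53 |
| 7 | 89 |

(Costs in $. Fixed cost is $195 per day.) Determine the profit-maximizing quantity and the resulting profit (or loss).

Tabulate TR − TC: y=0: -195; y=1: -213; y=2: -202; y=3: -184; y=4: -167; y=5: -151; y=6: -134; y=7: -151.
Profit is maximized at y = 6. AVC there is 53/6 = $8.83 ≤ P, so producing beats shutting down (which would give -$195).

y = 6; profit = -$134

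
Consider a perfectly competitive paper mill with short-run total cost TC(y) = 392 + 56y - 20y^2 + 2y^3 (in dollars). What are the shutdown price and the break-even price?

Shutdown price = min AVC. AVC = 56 - 20y + 2y^2, with vertex at y = 5 and minimum $6.
ATC = 392/y + 56 - 20y + 2y^2. Setting dATC/dy = −392/y^2 − 20 + 4y = 0 gives y = 7 (since 4·7^3 − 20·7^2 = 392).
min ATC = 392/7 + 56 − 20·7 + 2·7^2 = $70. That is the break-even price.
For $6 ≤ P < $70 the firm produces at a loss; below $6 it shuts down.

Shutdown price = $6; break-even price = $70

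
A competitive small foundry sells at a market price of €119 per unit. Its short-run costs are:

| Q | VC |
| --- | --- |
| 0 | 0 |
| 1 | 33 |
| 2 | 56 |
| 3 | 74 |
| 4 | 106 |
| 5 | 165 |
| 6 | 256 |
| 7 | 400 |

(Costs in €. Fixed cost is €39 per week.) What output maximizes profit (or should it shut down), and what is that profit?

Tabulate TR − TC: Q=0: -39; Q=1: 47; Q=2: 143; Q=3: 244; Q=4: 331; Q=5: 391; Q=6: 419; Q=7: 394.
Profit is maximized at Q = 6. AVC there is 256/6 = €42.67 ≤ P, so producing beats shutting down (which would give -€39).

Q = 6; profit = €419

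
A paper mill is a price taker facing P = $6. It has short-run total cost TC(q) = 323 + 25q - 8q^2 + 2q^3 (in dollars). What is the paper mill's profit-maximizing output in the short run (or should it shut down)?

From TC, MC = TC'(q) = 25 - 16q + 6q^2 and AVC = VC/q = 25 - 8q + 2q^2.
AVC is minimized where dAVC/dq = -8 + 4q = 0, at q = 2; min AVC = 25 - 8·2 + 2·2^2 = $17.
Since P = $6 < min AVC = $17, price fails to cover variable cost at any output.
The firm minimizes its loss by shutting down and losing only its fixed cost of $323.

Shut down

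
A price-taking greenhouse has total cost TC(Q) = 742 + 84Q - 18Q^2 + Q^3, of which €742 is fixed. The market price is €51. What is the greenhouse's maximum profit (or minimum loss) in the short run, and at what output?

AVC = 84 - 18Q + Q^2; min AVC = €3 at Q = 9. Since P = €51 ≥ min AVC, the firm produces.
With MC = 84 - 36Q + 3Q^2, P = MC on the upward-sloping part at Q* = 11.
TR = 51·11 = 561. TC = 742 + 77 = 819. Profit = 561 − 819 = -€258.
Shutting down would mean losing the fixed cost of €742, so operating at a loss of €258 is better by €484.

Profit = -€258 at Q = 11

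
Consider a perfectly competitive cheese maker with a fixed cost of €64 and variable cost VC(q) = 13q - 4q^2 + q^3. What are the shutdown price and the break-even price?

Shutdown price = €9; break-even price = €29

Shutdown price = min AVC. AVC = 13 - 4q + q^2, with vertex at q = 2 and minimum €9.
ATC = 64/q + 13 - 4q + q^2. Setting dATC/dq = −64/q^2 − 4 + 2q = 0 gives q = 4 (since 2·4^3 − 4·4^2 = 64).
min ATC = 64/4 + 13 − 4·4 + 4^2 = €29. That is the break-even price.
For €9 ≤ P < €29 the firm produces at a loss; below €9 it shuts down.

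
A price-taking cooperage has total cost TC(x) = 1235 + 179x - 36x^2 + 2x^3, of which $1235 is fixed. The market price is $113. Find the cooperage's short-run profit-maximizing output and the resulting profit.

AVC = 179 - 36x + 2x^2 has its minimum $17 at x = 9; price $113 clears that bar, so the firm operates.
MC = 179 - 72x + 6x^2. Setting P = MC and taking the root on the rising branch gives x* = 11.
TR = 113·11 = 1243. TC = 1235 + 275 = 1510. Profit = 1243 − 1510 = -$267.
Shutting down would mean losing the fixed cost of $1235, so operating at a loss of $267 is better by $968.

Profit = -$267 at x = 11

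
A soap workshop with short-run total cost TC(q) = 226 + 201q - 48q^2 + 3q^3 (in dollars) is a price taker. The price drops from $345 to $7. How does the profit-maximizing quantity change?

Output falls from 12 to 0 (the firm shuts down)

MC = 201 - 96q + 9q^2; the shutdown threshold is min AVC = $9 (at q = 8).
With P = $345 above the shutdown price, P = MC gives q = 12.
At P = $7 < min AVC = $9, price no longer covers variable cost at any output, so the firm shuts down: q = 0.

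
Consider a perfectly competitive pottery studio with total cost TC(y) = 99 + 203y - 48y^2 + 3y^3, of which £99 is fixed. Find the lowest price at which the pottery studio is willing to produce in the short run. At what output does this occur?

Short-run supply begins at min AVC. From VC = 203y - 48y^2 + 3y^3, AVC = 203 - 48y + 3y^2.
dAVC/dy = -48 + 6y = 0 gives y = 8. min AVC = 203 - 48·8 + 3·8^2 = 11.
The firm shuts down for any P below £11.

£11 per unit, at y = 8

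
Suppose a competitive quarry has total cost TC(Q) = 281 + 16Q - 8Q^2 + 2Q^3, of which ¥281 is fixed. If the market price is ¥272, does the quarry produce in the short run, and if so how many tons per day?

Produce at Q = 8

From TC, MC = TC'(Q) = 16 - 16Q + 6Q^2 and AVC = VC/Q = 16 - 8Q + 2Q^2.
AVC hits its minimum where MC = AVC, at Q = 2, giving min AVC = 16 - 8·2 + 2·2^2 = ¥8.
Because ¥272 ≥ ¥8, revenue can cover variable cost; the firm operates.
P = MC gives -256 - 16Q + 6Q^2 = 0, with roots -16/3 and 8. Take the larger (rising MC): Q* = 8.
Check: AVC at Q = 8 is ¥80 ≤ P, so revenue covers variable cost.
Profit = P·Q − TC = 272·8 − 921 = ¥1255.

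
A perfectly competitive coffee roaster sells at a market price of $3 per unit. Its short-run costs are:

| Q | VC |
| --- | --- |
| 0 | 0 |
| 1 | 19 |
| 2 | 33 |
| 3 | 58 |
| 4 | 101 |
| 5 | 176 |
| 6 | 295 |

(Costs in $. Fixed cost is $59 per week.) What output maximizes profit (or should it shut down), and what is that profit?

Tabulate TR − TC: Q=0: -59; Q=1: -75; Q=2: -86; Q=3: -108; Q=4: -148; Q=5: -220; Q=6: -336.
Profit is highest at Q = 0. Equivalently, the lowest AVC in the table is 33/2 ≈ $16.50 at Q = 2, and P = $3 falls below it — price never covers variable cost, so the firm shuts down and loses only its fixed cost.

Q = 0 (shut down); profit = -$59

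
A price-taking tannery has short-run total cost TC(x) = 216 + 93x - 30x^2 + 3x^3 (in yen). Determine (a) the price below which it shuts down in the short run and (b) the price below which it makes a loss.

AVC = 93 - 30x + 3x^2; minimized at x = 5, giving min AVC = ¥18. That is the shutdown price.
ATC = 216/x + 93 - 30x + 3x^2. Setting dATC/dx = −216/x^2 − 30 + 6x = 0 gives x = 6 (since 6·6^3 − 30·6^2 = 216).
min ATC = 216/6 + 93 − 30·6 + 3·6^2 = ¥57. That is the break-even price.
For ¥18 ≤ P < ¥57 the firm produces at a loss; below ¥18 it shuts down.

Shutdown price = ¥18; break-even price = ¥57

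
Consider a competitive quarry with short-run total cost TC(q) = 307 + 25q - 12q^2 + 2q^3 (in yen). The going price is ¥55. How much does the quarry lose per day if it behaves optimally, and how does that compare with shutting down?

AVC = 25 - 12q + 2q^2; min AVC = ¥7 at q = 3. Since P = ¥55 ≥ min AVC, the firm produces.
With MC = 25 - 24q + 6q^2, P = MC on the upward-sloping part at q* = 5.
TR = 55·5 = 275. TC = 307 + 75 = 382. Profit = 275 − 382 = -¥107.
Shutting down would mean losing the fixed cost of ¥307, so operating at a loss of ¥107 is better by ¥200.

Profit = -¥107 at q = 5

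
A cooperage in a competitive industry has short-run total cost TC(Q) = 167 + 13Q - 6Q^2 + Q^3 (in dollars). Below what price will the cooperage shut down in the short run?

The shutdown price is the minimum of AVC. VC = 13Q - 6Q^2 + Q^3, so AVC = 13 - 6Q + Q^2.
dAVC/dQ = -6 + 2Q = 0 gives Q = 3. min AVC = 13 - 6·3 + 3^2 = 4.
So the shutdown price is $4.

$4 per unit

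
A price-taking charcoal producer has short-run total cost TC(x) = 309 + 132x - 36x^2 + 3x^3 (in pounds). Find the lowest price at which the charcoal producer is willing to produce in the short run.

The shutdown price is the minimum of AVC. VC = 132x - 36x^2 + 3x^3, so AVC = 132 - 36x + 3x^2.
At the minimum of AVC, MC = AVC. MC = 132 - 72x + 9x^2; setting MC = AVC gives 6x^2 - 36x = 0, so x = 6. min AVC = 24.
For P < £24 the firm produces nothing.

£24 per unit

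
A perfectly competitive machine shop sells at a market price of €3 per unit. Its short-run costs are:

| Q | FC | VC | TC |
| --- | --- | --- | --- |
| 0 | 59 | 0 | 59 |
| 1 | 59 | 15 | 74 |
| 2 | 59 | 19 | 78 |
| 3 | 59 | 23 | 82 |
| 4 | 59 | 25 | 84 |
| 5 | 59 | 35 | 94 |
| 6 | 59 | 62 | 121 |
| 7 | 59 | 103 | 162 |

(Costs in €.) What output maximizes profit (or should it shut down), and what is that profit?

Q = 0 (shut down); profit = -€59

Profit at each row (π = 3Q − TC): Q=0: -59; Q=1: -71; Q=2: -72; Q=3: -73; Q=4: -72; Q=5: -79; Q=6: -103; Q=7: -141.
Profit is highest at Q = 0. Equivalently, the lowest AVC in the table is 25/4 ≈ €6.25 at Q = 4, and P = €3 falls below it — price never covers variable cost, so the firm shuts down and loses only its fixed cost.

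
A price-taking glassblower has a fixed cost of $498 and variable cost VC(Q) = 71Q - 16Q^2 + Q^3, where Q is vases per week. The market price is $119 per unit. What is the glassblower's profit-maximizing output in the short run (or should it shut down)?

Variable cost is VC = 71Q - 16Q^2 + Q^3, so AVC = VC/Q = 71 - 16Q + Q^2 and MC = dTC/dQ = 71 - 32Q + 3Q^2.
The AVC parabola has its vertex at Q = 16/2 = 8, where AVC = 71 - 16·8 + 8^2 = $7.
Because $119 ≥ $7, revenue can cover variable cost; the firm operates.
P = MC gives -48 - 32Q + 3Q^2 = 0, with roots -4/3 and 12. Take the larger (rising MC): Q* = 12.
Check: AVC at Q = 12 is $23 ≤ P, so revenue covers variable cost.
Profit = P·Q − TC = 119·12 − 774 = $654.

Produce at Q = 12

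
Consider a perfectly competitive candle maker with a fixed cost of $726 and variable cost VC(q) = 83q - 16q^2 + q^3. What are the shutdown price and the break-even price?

Shutdown price = $19; break-even price = $94

Shutdown price = min AVC. AVC = 83 - 16q + q^2, with vertex at q = 8 and minimum $19.
ATC = 726/q + 83 - 16q + q^2. Setting dATC/dq = −726/q^2 − 16 + 2q = 0 gives q = 11 (since 2·11^3 − 16·11^2 = 726).
min ATC = 726/11 + 83 − 16·11 + 11^2 = $94. That is the break-even price.
Between these two prices the firm operates at a loss; above $94 it earns a profit.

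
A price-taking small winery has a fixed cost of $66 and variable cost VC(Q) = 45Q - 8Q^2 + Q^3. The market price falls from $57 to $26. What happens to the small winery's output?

Output falls from 6 to 0 (the firm shuts down)

AVC = 45 - 8Q + Q^2, minimized at Q = 4 where min AVC = $29. MC = 45 - 16Q + 3Q^2.
At P = $57 ≥ min AVC, set P = MC on the rising branch: Q = 6.
At P = $26 < min AVC = $29, price no longer covers variable cost at any output, so the firm shuts down: Q = 0.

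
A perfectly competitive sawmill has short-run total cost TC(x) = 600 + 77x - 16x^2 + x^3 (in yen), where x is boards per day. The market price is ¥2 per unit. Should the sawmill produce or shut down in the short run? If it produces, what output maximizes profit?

Variable cost is VC = 77x - 16x^2 + x^3, so AVC = VC/x = 77 - 16x + x^2 and MC = dTC/dx = 77 - 32x + 3x^2.
AVC hits its minimum where MC = AVC, at x = 8, giving min AVC = 77 - 16·8 + 8^2 = ¥13.
With P < min AVC (¥2 < ¥13), every unit sold adds to the loss.
The firm minimizes its loss by shutting down and losing only its fixed cost of ¥600.

Shut down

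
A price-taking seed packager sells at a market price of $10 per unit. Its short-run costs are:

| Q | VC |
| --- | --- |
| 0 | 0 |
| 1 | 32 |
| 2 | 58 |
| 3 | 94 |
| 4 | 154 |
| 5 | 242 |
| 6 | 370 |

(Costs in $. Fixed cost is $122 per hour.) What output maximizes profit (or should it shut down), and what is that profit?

Q = 0 (shut down); profit = -$122

Compute π = P·Q − TC at each output: Q=0: -122; Q=1: -144; Q=2: -160; Q=3: -186; Q=4: -236; Q=5: -314; Q=6: -432.
Profit is highest at Q = 0. Equivalently, the lowest AVC in the table is 58/2 ≈ $29 at Q = 2, and P = $10 falls below it — price never covers variable cost, so the firm shuts down and loses only its fixed cost.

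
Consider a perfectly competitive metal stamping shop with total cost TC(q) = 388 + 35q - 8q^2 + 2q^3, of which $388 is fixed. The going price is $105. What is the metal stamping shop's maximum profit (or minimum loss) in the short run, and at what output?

AVC = 35 - 8q + 2q^2 has its minimum $27 at q = 2; price $105 clears that bar, so the firm operates.
MC = 35 - 16q + 6q^2. Setting P = MC and taking the root on the rising branch gives q* = 5.
TR = 105·5 = 525. TC = 388 + 225 = 613. Profit = 525 − 613 = -$88.
By producing, the firm covers all variable cost plus $300 of fixed cost; shutting down would lose the full $388.

Profit = -$88 at q = 5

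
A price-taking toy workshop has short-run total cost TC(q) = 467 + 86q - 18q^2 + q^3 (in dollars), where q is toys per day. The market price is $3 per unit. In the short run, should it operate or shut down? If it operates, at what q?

Variable cost is VC = 86q - 18q^2 + q^3, so AVC = VC/q = 86 - 18q + q^2 and MC = dTC/dq = 86 - 36q + 3q^2.
The AVC parabola has its vertex at q = 18/2 = 9, where AVC = 86 - 18·9 + 9^2 = $5.
P = $3 lies below min AVC = $5; no output level covers variable cost.
Best response: produce nothing and absorb the $467 fixed cost.

Shut down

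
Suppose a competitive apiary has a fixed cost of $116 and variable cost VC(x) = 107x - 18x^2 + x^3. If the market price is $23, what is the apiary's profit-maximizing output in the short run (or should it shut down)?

Variable cost is VC = 107x - 18x^2 + x^3, so AVC = VC/x = 107 - 18x + x^2 and MC = dTC/dx = 107 - 36x + 3x^2.
AVC hits its minimum where MC = AVC, at x = 9, giving min AVC = 107 - 18·9 + 9^2 = $26.
P = $23 lies below min AVC = $26; no output level covers variable cost.
Best response: produce nothing and absorb the $116 fixed cost.

Shut down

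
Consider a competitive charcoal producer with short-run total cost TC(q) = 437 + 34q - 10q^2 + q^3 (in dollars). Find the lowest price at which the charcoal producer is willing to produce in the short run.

The shutdown price is the minimum of AVC. VC = 34q - 10q^2 + q^3, so AVC = 34 - 10q + q^2.
At the minimum of AVC, MC = AVC. MC = 34 - 20q + 3q^2; setting MC = AVC gives 2q^2 - 10q = 0, so q = 5. min AVC = 9.
For P < $9 the firm produces nothing.

$9 per unit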